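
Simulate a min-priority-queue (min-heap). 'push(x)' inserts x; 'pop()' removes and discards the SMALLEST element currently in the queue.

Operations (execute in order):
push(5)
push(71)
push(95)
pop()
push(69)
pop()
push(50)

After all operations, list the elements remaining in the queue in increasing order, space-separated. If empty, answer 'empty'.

Answer: 50 71 95

Derivation:
push(5): heap contents = [5]
push(71): heap contents = [5, 71]
push(95): heap contents = [5, 71, 95]
pop() → 5: heap contents = [71, 95]
push(69): heap contents = [69, 71, 95]
pop() → 69: heap contents = [71, 95]
push(50): heap contents = [50, 71, 95]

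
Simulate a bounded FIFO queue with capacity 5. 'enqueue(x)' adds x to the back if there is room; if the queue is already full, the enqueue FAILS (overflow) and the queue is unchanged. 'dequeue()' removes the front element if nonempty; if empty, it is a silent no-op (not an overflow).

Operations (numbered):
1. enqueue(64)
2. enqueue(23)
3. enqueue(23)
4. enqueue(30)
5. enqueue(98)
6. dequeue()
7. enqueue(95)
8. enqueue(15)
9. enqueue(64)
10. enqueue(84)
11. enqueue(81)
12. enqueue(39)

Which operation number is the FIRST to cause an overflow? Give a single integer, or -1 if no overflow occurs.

Answer: 8

Derivation:
1. enqueue(64): size=1
2. enqueue(23): size=2
3. enqueue(23): size=3
4. enqueue(30): size=4
5. enqueue(98): size=5
6. dequeue(): size=4
7. enqueue(95): size=5
8. enqueue(15): size=5=cap → OVERFLOW (fail)
9. enqueue(64): size=5=cap → OVERFLOW (fail)
10. enqueue(84): size=5=cap → OVERFLOW (fail)
11. enqueue(81): size=5=cap → OVERFLOW (fail)
12. enqueue(39): size=5=cap → OVERFLOW (fail)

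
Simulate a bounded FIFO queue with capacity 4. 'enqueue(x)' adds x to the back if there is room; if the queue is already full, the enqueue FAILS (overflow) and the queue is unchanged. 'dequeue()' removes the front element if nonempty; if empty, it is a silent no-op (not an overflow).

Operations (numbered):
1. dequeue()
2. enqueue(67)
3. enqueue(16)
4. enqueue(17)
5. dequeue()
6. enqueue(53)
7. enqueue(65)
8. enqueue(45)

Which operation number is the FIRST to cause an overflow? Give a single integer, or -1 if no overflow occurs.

1. dequeue(): empty, no-op, size=0
2. enqueue(67): size=1
3. enqueue(16): size=2
4. enqueue(17): size=3
5. dequeue(): size=2
6. enqueue(53): size=3
7. enqueue(65): size=4
8. enqueue(45): size=4=cap → OVERFLOW (fail)

Answer: 8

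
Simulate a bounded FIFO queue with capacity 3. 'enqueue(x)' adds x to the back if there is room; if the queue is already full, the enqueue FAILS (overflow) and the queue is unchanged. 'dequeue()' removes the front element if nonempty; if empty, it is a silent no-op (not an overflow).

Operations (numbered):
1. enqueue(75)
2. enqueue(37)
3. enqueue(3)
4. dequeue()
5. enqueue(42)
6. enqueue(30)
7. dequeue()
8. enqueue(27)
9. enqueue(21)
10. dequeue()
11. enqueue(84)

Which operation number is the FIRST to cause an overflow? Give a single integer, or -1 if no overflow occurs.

Answer: 6

Derivation:
1. enqueue(75): size=1
2. enqueue(37): size=2
3. enqueue(3): size=3
4. dequeue(): size=2
5. enqueue(42): size=3
6. enqueue(30): size=3=cap → OVERFLOW (fail)
7. dequeue(): size=2
8. enqueue(27): size=3
9. enqueue(21): size=3=cap → OVERFLOW (fail)
10. dequeue(): size=2
11. enqueue(84): size=3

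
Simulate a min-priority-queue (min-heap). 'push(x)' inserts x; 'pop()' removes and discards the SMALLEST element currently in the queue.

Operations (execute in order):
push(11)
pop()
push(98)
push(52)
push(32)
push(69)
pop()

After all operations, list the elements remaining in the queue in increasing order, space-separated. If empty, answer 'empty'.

Answer: 52 69 98

Derivation:
push(11): heap contents = [11]
pop() → 11: heap contents = []
push(98): heap contents = [98]
push(52): heap contents = [52, 98]
push(32): heap contents = [32, 52, 98]
push(69): heap contents = [32, 52, 69, 98]
pop() → 32: heap contents = [52, 69, 98]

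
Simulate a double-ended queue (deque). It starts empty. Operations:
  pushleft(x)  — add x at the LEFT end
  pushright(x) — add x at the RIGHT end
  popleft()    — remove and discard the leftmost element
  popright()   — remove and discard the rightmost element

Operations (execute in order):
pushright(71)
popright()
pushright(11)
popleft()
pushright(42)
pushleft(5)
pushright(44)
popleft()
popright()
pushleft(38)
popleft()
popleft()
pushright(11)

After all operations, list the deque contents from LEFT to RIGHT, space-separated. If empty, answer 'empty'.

Answer: 11

Derivation:
pushright(71): [71]
popright(): []
pushright(11): [11]
popleft(): []
pushright(42): [42]
pushleft(5): [5, 42]
pushright(44): [5, 42, 44]
popleft(): [42, 44]
popright(): [42]
pushleft(38): [38, 42]
popleft(): [42]
popleft(): []
pushright(11): [11]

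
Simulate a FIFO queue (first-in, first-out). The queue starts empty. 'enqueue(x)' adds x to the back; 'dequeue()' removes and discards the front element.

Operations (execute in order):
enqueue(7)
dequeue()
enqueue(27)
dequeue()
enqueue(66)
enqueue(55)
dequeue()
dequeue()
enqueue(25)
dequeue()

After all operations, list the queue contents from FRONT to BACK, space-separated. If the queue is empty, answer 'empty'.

Answer: empty

Derivation:
enqueue(7): [7]
dequeue(): []
enqueue(27): [27]
dequeue(): []
enqueue(66): [66]
enqueue(55): [66, 55]
dequeue(): [55]
dequeue(): []
enqueue(25): [25]
dequeue(): []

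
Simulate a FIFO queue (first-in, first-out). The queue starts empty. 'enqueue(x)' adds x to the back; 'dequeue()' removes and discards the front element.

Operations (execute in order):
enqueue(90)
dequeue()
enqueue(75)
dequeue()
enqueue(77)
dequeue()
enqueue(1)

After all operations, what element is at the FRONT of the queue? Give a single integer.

Answer: 1

Derivation:
enqueue(90): queue = [90]
dequeue(): queue = []
enqueue(75): queue = [75]
dequeue(): queue = []
enqueue(77): queue = [77]
dequeue(): queue = []
enqueue(1): queue = [1]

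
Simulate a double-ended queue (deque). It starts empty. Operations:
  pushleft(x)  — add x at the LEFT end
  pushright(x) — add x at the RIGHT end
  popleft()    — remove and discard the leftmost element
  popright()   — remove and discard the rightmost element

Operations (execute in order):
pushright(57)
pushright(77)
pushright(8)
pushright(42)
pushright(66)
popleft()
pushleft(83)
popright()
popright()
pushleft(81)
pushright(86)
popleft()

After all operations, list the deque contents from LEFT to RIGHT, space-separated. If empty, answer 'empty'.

pushright(57): [57]
pushright(77): [57, 77]
pushright(8): [57, 77, 8]
pushright(42): [57, 77, 8, 42]
pushright(66): [57, 77, 8, 42, 66]
popleft(): [77, 8, 42, 66]
pushleft(83): [83, 77, 8, 42, 66]
popright(): [83, 77, 8, 42]
popright(): [83, 77, 8]
pushleft(81): [81, 83, 77, 8]
pushright(86): [81, 83, 77, 8, 86]
popleft(): [83, 77, 8, 86]

Answer: 83 77 8 86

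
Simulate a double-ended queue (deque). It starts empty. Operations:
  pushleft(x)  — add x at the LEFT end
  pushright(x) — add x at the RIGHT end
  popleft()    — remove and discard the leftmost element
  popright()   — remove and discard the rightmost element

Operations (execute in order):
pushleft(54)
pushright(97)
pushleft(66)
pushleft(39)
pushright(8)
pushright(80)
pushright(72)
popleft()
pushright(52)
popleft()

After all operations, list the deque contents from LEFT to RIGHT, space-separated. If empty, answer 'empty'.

pushleft(54): [54]
pushright(97): [54, 97]
pushleft(66): [66, 54, 97]
pushleft(39): [39, 66, 54, 97]
pushright(8): [39, 66, 54, 97, 8]
pushright(80): [39, 66, 54, 97, 8, 80]
pushright(72): [39, 66, 54, 97, 8, 80, 72]
popleft(): [66, 54, 97, 8, 80, 72]
pushright(52): [66, 54, 97, 8, 80, 72, 52]
popleft(): [54, 97, 8, 80, 72, 52]

Answer: 54 97 8 80 72 52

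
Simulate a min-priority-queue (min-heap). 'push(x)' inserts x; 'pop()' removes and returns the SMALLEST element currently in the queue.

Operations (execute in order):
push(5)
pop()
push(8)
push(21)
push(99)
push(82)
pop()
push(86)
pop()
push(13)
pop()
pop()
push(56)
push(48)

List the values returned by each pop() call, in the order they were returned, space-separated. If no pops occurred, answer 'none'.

push(5): heap contents = [5]
pop() → 5: heap contents = []
push(8): heap contents = [8]
push(21): heap contents = [8, 21]
push(99): heap contents = [8, 21, 99]
push(82): heap contents = [8, 21, 82, 99]
pop() → 8: heap contents = [21, 82, 99]
push(86): heap contents = [21, 82, 86, 99]
pop() → 21: heap contents = [82, 86, 99]
push(13): heap contents = [13, 82, 86, 99]
pop() → 13: heap contents = [82, 86, 99]
pop() → 82: heap contents = [86, 99]
push(56): heap contents = [56, 86, 99]
push(48): heap contents = [48, 56, 86, 99]

Answer: 5 8 21 13 82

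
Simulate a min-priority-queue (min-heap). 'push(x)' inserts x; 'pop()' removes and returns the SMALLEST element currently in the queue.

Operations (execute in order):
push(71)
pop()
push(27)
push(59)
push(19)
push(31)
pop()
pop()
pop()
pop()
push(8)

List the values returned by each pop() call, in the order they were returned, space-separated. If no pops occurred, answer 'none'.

push(71): heap contents = [71]
pop() → 71: heap contents = []
push(27): heap contents = [27]
push(59): heap contents = [27, 59]
push(19): heap contents = [19, 27, 59]
push(31): heap contents = [19, 27, 31, 59]
pop() → 19: heap contents = [27, 31, 59]
pop() → 27: heap contents = [31, 59]
pop() → 31: heap contents = [59]
pop() → 59: heap contents = []
push(8): heap contents = [8]

Answer: 71 19 27 31 59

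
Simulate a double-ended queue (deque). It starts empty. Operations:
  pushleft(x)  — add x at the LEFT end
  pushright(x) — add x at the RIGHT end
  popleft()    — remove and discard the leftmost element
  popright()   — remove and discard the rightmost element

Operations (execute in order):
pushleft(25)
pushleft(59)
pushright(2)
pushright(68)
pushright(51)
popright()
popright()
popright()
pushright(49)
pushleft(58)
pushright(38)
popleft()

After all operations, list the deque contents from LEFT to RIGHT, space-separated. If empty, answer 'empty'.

pushleft(25): [25]
pushleft(59): [59, 25]
pushright(2): [59, 25, 2]
pushright(68): [59, 25, 2, 68]
pushright(51): [59, 25, 2, 68, 51]
popright(): [59, 25, 2, 68]
popright(): [59, 25, 2]
popright(): [59, 25]
pushright(49): [59, 25, 49]
pushleft(58): [58, 59, 25, 49]
pushright(38): [58, 59, 25, 49, 38]
popleft(): [59, 25, 49, 38]

Answer: 59 25 49 38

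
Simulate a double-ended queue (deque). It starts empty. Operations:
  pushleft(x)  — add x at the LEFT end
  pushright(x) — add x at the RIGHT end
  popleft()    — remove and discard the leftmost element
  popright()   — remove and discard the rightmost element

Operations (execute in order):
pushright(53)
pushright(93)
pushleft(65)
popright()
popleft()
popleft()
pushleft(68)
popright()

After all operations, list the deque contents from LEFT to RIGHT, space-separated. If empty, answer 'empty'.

Answer: empty

Derivation:
pushright(53): [53]
pushright(93): [53, 93]
pushleft(65): [65, 53, 93]
popright(): [65, 53]
popleft(): [53]
popleft(): []
pushleft(68): [68]
popright(): []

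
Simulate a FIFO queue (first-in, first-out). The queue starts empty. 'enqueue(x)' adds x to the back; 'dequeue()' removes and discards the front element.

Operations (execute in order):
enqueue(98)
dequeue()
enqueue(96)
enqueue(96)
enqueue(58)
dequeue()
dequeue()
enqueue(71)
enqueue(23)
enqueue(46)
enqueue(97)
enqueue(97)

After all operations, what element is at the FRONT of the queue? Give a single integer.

Answer: 58

Derivation:
enqueue(98): queue = [98]
dequeue(): queue = []
enqueue(96): queue = [96]
enqueue(96): queue = [96, 96]
enqueue(58): queue = [96, 96, 58]
dequeue(): queue = [96, 58]
dequeue(): queue = [58]
enqueue(71): queue = [58, 71]
enqueue(23): queue = [58, 71, 23]
enqueue(46): queue = [58, 71, 23, 46]
enqueue(97): queue = [58, 71, 23, 46, 97]
enqueue(97): queue = [58, 71, 23, 46, 97, 97]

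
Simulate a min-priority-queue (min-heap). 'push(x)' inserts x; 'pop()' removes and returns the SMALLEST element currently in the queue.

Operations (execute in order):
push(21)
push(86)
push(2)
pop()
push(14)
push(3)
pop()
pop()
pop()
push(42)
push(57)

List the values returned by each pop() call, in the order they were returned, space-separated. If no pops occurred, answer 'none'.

push(21): heap contents = [21]
push(86): heap contents = [21, 86]
push(2): heap contents = [2, 21, 86]
pop() → 2: heap contents = [21, 86]
push(14): heap contents = [14, 21, 86]
push(3): heap contents = [3, 14, 21, 86]
pop() → 3: heap contents = [14, 21, 86]
pop() → 14: heap contents = [21, 86]
pop() → 21: heap contents = [86]
push(42): heap contents = [42, 86]
push(57): heap contents = [42, 57, 86]

Answer: 2 3 14 21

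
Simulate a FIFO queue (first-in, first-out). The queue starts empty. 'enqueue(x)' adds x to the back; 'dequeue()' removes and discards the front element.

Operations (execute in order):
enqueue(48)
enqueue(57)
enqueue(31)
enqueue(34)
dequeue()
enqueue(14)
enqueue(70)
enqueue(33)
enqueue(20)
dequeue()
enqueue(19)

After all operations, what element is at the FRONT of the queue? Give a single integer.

Answer: 31

Derivation:
enqueue(48): queue = [48]
enqueue(57): queue = [48, 57]
enqueue(31): queue = [48, 57, 31]
enqueue(34): queue = [48, 57, 31, 34]
dequeue(): queue = [57, 31, 34]
enqueue(14): queue = [57, 31, 34, 14]
enqueue(70): queue = [57, 31, 34, 14, 70]
enqueue(33): queue = [57, 31, 34, 14, 70, 33]
enqueue(20): queue = [57, 31, 34, 14, 70, 33, 20]
dequeue(): queue = [31, 34, 14, 70, 33, 20]
enqueue(19): queue = [31, 34, 14, 70, 33, 20, 19]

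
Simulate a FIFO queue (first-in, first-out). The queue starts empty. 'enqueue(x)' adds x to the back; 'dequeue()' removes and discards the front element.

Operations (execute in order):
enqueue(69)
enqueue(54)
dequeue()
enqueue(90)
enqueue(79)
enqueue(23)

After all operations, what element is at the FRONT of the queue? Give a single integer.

Answer: 54

Derivation:
enqueue(69): queue = [69]
enqueue(54): queue = [69, 54]
dequeue(): queue = [54]
enqueue(90): queue = [54, 90]
enqueue(79): queue = [54, 90, 79]
enqueue(23): queue = [54, 90, 79, 23]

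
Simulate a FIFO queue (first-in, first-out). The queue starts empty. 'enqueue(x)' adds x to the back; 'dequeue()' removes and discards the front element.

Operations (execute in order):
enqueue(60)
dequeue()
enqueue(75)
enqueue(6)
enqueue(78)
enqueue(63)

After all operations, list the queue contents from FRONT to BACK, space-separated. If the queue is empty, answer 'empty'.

Answer: 75 6 78 63

Derivation:
enqueue(60): [60]
dequeue(): []
enqueue(75): [75]
enqueue(6): [75, 6]
enqueue(78): [75, 6, 78]
enqueue(63): [75, 6, 78, 63]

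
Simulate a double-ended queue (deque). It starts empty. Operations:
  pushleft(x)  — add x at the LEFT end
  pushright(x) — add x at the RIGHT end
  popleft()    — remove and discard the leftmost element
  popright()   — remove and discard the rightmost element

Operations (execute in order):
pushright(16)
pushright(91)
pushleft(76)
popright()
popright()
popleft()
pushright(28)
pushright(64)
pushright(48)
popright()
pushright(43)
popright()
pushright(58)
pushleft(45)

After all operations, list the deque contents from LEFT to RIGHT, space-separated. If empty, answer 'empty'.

pushright(16): [16]
pushright(91): [16, 91]
pushleft(76): [76, 16, 91]
popright(): [76, 16]
popright(): [76]
popleft(): []
pushright(28): [28]
pushright(64): [28, 64]
pushright(48): [28, 64, 48]
popright(): [28, 64]
pushright(43): [28, 64, 43]
popright(): [28, 64]
pushright(58): [28, 64, 58]
pushleft(45): [45, 28, 64, 58]

Answer: 45 28 64 58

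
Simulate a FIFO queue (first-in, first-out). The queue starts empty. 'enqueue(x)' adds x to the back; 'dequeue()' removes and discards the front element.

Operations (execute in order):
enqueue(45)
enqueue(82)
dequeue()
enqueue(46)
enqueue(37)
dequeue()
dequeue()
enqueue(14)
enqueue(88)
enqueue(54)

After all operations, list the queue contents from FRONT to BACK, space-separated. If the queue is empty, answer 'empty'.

enqueue(45): [45]
enqueue(82): [45, 82]
dequeue(): [82]
enqueue(46): [82, 46]
enqueue(37): [82, 46, 37]
dequeue(): [46, 37]
dequeue(): [37]
enqueue(14): [37, 14]
enqueue(88): [37, 14, 88]
enqueue(54): [37, 14, 88, 54]

Answer: 37 14 88 54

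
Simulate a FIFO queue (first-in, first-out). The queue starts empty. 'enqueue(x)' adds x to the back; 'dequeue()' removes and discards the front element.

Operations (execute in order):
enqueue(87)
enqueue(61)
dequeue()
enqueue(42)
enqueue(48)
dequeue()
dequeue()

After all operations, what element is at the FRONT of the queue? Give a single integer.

Answer: 48

Derivation:
enqueue(87): queue = [87]
enqueue(61): queue = [87, 61]
dequeue(): queue = [61]
enqueue(42): queue = [61, 42]
enqueue(48): queue = [61, 42, 48]
dequeue(): queue = [42, 48]
dequeue(): queue = [48]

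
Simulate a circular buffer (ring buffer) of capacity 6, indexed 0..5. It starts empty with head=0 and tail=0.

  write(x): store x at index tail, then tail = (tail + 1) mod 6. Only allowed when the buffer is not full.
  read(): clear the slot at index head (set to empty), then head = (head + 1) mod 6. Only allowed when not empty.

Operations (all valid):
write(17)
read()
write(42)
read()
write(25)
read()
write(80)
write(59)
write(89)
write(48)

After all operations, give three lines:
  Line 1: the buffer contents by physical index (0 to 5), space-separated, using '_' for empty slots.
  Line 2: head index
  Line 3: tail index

write(17): buf=[17 _ _ _ _ _], head=0, tail=1, size=1
read(): buf=[_ _ _ _ _ _], head=1, tail=1, size=0
write(42): buf=[_ 42 _ _ _ _], head=1, tail=2, size=1
read(): buf=[_ _ _ _ _ _], head=2, tail=2, size=0
write(25): buf=[_ _ 25 _ _ _], head=2, tail=3, size=1
read(): buf=[_ _ _ _ _ _], head=3, tail=3, size=0
write(80): buf=[_ _ _ 80 _ _], head=3, tail=4, size=1
write(59): buf=[_ _ _ 80 59 _], head=3, tail=5, size=2
write(89): buf=[_ _ _ 80 59 89], head=3, tail=0, size=3
write(48): buf=[48 _ _ 80 59 89], head=3, tail=1, size=4

Answer: 48 _ _ 80 59 89
3
1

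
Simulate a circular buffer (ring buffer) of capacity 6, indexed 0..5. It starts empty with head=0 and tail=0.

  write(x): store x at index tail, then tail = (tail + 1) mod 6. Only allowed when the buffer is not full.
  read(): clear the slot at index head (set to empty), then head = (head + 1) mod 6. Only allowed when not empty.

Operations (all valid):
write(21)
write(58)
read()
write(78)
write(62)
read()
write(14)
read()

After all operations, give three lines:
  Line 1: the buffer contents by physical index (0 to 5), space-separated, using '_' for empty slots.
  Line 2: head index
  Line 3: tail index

write(21): buf=[21 _ _ _ _ _], head=0, tail=1, size=1
write(58): buf=[21 58 _ _ _ _], head=0, tail=2, size=2
read(): buf=[_ 58 _ _ _ _], head=1, tail=2, size=1
write(78): buf=[_ 58 78 _ _ _], head=1, tail=3, size=2
write(62): buf=[_ 58 78 62 _ _], head=1, tail=4, size=3
read(): buf=[_ _ 78 62 _ _], head=2, tail=4, size=2
write(14): buf=[_ _ 78 62 14 _], head=2, tail=5, size=3
read(): buf=[_ _ _ 62 14 _], head=3, tail=5, size=2

Answer: _ _ _ 62 14 _
3
5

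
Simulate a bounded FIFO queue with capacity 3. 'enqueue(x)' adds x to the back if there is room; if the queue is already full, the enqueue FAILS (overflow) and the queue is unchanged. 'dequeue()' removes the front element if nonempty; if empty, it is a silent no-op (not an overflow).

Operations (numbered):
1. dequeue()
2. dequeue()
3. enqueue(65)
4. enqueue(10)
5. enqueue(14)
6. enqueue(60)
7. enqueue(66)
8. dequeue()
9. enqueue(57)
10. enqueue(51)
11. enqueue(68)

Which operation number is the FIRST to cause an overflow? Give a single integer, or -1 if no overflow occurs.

1. dequeue(): empty, no-op, size=0
2. dequeue(): empty, no-op, size=0
3. enqueue(65): size=1
4. enqueue(10): size=2
5. enqueue(14): size=3
6. enqueue(60): size=3=cap → OVERFLOW (fail)
7. enqueue(66): size=3=cap → OVERFLOW (fail)
8. dequeue(): size=2
9. enqueue(57): size=3
10. enqueue(51): size=3=cap → OVERFLOW (fail)
11. enqueue(68): size=3=cap → OVERFLOW (fail)

Answer: 6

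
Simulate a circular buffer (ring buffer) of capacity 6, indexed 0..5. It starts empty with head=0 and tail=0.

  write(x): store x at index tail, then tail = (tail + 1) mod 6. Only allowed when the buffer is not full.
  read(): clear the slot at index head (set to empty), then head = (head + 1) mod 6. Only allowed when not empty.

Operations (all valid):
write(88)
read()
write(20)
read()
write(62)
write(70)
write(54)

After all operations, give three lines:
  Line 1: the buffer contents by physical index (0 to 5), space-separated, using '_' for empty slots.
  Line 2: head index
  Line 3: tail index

Answer: _ _ 62 70 54 _
2
5

Derivation:
write(88): buf=[88 _ _ _ _ _], head=0, tail=1, size=1
read(): buf=[_ _ _ _ _ _], head=1, tail=1, size=0
write(20): buf=[_ 20 _ _ _ _], head=1, tail=2, size=1
read(): buf=[_ _ _ _ _ _], head=2, tail=2, size=0
write(62): buf=[_ _ 62 _ _ _], head=2, tail=3, size=1
write(70): buf=[_ _ 62 70 _ _], head=2, tail=4, size=2
write(54): buf=[_ _ 62 70 54 _], head=2, tail=5, size=3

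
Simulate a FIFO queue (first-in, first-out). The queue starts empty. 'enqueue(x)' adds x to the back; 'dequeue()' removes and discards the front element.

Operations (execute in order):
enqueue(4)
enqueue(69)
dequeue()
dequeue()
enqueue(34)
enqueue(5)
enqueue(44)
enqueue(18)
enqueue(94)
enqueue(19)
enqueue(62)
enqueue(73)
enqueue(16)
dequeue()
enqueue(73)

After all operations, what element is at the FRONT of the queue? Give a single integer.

Answer: 5

Derivation:
enqueue(4): queue = [4]
enqueue(69): queue = [4, 69]
dequeue(): queue = [69]
dequeue(): queue = []
enqueue(34): queue = [34]
enqueue(5): queue = [34, 5]
enqueue(44): queue = [34, 5, 44]
enqueue(18): queue = [34, 5, 44, 18]
enqueue(94): queue = [34, 5, 44, 18, 94]
enqueue(19): queue = [34, 5, 44, 18, 94, 19]
enqueue(62): queue = [34, 5, 44, 18, 94, 19, 62]
enqueue(73): queue = [34, 5, 44, 18, 94, 19, 62, 73]
enqueue(16): queue = [34, 5, 44, 18, 94, 19, 62, 73, 16]
dequeue(): queue = [5, 44, 18, 94, 19, 62, 73, 16]
enqueue(73): queue = [5, 44, 18, 94, 19, 62, 73, 16, 73]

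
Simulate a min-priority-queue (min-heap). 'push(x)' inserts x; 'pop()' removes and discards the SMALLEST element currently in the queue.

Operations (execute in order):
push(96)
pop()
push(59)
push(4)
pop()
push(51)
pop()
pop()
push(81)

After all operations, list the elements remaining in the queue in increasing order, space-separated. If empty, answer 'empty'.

push(96): heap contents = [96]
pop() → 96: heap contents = []
push(59): heap contents = [59]
push(4): heap contents = [4, 59]
pop() → 4: heap contents = [59]
push(51): heap contents = [51, 59]
pop() → 51: heap contents = [59]
pop() → 59: heap contents = []
push(81): heap contents = [81]

Answer: 81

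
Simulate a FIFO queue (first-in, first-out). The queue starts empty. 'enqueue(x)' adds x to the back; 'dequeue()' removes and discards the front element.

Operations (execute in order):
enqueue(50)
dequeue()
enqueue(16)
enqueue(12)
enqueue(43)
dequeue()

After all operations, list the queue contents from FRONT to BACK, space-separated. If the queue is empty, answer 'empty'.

Answer: 12 43

Derivation:
enqueue(50): [50]
dequeue(): []
enqueue(16): [16]
enqueue(12): [16, 12]
enqueue(43): [16, 12, 43]
dequeue(): [12, 43]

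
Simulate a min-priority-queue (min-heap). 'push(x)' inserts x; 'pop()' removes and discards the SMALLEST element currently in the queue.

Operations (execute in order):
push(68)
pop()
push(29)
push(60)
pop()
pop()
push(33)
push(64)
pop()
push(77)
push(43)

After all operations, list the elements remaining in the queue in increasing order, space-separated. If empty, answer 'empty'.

push(68): heap contents = [68]
pop() → 68: heap contents = []
push(29): heap contents = [29]
push(60): heap contents = [29, 60]
pop() → 29: heap contents = [60]
pop() → 60: heap contents = []
push(33): heap contents = [33]
push(64): heap contents = [33, 64]
pop() → 33: heap contents = [64]
push(77): heap contents = [64, 77]
push(43): heap contents = [43, 64, 77]

Answer: 43 64 77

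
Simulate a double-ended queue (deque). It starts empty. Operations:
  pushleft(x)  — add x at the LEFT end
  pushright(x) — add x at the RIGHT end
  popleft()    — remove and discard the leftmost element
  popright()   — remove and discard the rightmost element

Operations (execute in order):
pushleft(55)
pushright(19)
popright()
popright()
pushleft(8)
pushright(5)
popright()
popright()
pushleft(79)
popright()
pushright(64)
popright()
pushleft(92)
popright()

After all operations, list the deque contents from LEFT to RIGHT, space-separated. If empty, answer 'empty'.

Answer: empty

Derivation:
pushleft(55): [55]
pushright(19): [55, 19]
popright(): [55]
popright(): []
pushleft(8): [8]
pushright(5): [8, 5]
popright(): [8]
popright(): []
pushleft(79): [79]
popright(): []
pushright(64): [64]
popright(): []
pushleft(92): [92]
popright(): []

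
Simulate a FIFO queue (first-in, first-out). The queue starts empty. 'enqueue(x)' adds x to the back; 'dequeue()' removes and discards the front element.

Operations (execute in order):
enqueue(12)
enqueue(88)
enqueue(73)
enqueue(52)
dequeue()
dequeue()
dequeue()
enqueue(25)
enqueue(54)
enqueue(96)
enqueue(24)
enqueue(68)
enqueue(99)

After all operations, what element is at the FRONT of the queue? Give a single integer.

Answer: 52

Derivation:
enqueue(12): queue = [12]
enqueue(88): queue = [12, 88]
enqueue(73): queue = [12, 88, 73]
enqueue(52): queue = [12, 88, 73, 52]
dequeue(): queue = [88, 73, 52]
dequeue(): queue = [73, 52]
dequeue(): queue = [52]
enqueue(25): queue = [52, 25]
enqueue(54): queue = [52, 25, 54]
enqueue(96): queue = [52, 25, 54, 96]
enqueue(24): queue = [52, 25, 54, 96, 24]
enqueue(68): queue = [52, 25, 54, 96, 24, 68]
enqueue(99): queue = [52, 25, 54, 96, 24, 68, 99]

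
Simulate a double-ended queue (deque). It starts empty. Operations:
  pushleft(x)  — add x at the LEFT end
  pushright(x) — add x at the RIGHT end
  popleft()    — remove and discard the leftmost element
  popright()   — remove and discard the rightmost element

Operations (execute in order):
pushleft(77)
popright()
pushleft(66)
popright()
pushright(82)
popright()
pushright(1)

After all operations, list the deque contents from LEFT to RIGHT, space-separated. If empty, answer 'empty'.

Answer: 1

Derivation:
pushleft(77): [77]
popright(): []
pushleft(66): [66]
popright(): []
pushright(82): [82]
popright(): []
pushright(1): [1]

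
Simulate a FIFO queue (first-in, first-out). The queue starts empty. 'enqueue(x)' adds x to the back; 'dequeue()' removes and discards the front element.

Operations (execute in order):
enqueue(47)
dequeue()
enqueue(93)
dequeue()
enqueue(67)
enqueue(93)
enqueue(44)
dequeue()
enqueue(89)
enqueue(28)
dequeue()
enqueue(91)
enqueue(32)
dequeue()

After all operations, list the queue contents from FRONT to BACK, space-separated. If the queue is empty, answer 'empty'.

enqueue(47): [47]
dequeue(): []
enqueue(93): [93]
dequeue(): []
enqueue(67): [67]
enqueue(93): [67, 93]
enqueue(44): [67, 93, 44]
dequeue(): [93, 44]
enqueue(89): [93, 44, 89]
enqueue(28): [93, 44, 89, 28]
dequeue(): [44, 89, 28]
enqueue(91): [44, 89, 28, 91]
enqueue(32): [44, 89, 28, 91, 32]
dequeue(): [89, 28, 91, 32]

Answer: 89 28 91 32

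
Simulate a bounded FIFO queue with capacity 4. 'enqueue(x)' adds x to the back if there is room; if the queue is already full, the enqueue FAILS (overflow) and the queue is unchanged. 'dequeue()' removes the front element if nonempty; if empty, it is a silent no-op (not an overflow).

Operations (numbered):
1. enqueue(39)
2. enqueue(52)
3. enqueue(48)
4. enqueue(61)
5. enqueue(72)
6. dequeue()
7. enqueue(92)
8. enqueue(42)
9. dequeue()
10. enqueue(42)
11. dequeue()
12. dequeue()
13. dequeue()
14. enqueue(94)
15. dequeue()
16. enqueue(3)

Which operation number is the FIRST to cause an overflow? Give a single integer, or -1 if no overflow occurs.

Answer: 5

Derivation:
1. enqueue(39): size=1
2. enqueue(52): size=2
3. enqueue(48): size=3
4. enqueue(61): size=4
5. enqueue(72): size=4=cap → OVERFLOW (fail)
6. dequeue(): size=3
7. enqueue(92): size=4
8. enqueue(42): size=4=cap → OVERFLOW (fail)
9. dequeue(): size=3
10. enqueue(42): size=4
11. dequeue(): size=3
12. dequeue(): size=2
13. dequeue(): size=1
14. enqueue(94): size=2
15. dequeue(): size=1
16. enqueue(3): size=2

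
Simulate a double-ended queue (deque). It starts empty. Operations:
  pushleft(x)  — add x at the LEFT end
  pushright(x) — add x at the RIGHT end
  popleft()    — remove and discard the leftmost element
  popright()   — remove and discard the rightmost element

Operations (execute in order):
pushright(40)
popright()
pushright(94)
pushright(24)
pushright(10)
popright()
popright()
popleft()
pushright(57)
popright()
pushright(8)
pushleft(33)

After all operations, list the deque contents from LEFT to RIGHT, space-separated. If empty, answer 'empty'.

Answer: 33 8

Derivation:
pushright(40): [40]
popright(): []
pushright(94): [94]
pushright(24): [94, 24]
pushright(10): [94, 24, 10]
popright(): [94, 24]
popright(): [94]
popleft(): []
pushright(57): [57]
popright(): []
pushright(8): [8]
pushleft(33): [33, 8]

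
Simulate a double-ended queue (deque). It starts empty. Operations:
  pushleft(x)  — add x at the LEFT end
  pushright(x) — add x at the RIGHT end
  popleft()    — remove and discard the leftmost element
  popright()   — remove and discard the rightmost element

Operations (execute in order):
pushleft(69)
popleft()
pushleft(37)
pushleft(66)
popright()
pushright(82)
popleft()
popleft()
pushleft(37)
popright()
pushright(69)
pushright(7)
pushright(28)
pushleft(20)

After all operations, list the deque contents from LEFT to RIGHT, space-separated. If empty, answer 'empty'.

pushleft(69): [69]
popleft(): []
pushleft(37): [37]
pushleft(66): [66, 37]
popright(): [66]
pushright(82): [66, 82]
popleft(): [82]
popleft(): []
pushleft(37): [37]
popright(): []
pushright(69): [69]
pushright(7): [69, 7]
pushright(28): [69, 7, 28]
pushleft(20): [20, 69, 7, 28]

Answer: 20 69 7 28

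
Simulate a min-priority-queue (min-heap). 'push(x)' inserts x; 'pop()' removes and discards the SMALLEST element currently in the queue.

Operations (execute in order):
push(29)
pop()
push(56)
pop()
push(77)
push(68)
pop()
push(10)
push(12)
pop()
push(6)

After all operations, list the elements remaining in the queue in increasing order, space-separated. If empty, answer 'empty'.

Answer: 6 12 77

Derivation:
push(29): heap contents = [29]
pop() → 29: heap contents = []
push(56): heap contents = [56]
pop() → 56: heap contents = []
push(77): heap contents = [77]
push(68): heap contents = [68, 77]
pop() → 68: heap contents = [77]
push(10): heap contents = [10, 77]
push(12): heap contents = [10, 12, 77]
pop() → 10: heap contents = [12, 77]
push(6): heap contents = [6, 12, 77]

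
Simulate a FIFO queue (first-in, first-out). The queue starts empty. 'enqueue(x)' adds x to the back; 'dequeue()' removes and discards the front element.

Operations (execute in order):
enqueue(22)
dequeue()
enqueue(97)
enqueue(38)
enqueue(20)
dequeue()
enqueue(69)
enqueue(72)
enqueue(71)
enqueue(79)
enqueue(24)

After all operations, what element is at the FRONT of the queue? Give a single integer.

enqueue(22): queue = [22]
dequeue(): queue = []
enqueue(97): queue = [97]
enqueue(38): queue = [97, 38]
enqueue(20): queue = [97, 38, 20]
dequeue(): queue = [38, 20]
enqueue(69): queue = [38, 20, 69]
enqueue(72): queue = [38, 20, 69, 72]
enqueue(71): queue = [38, 20, 69, 72, 71]
enqueue(79): queue = [38, 20, 69, 72, 71, 79]
enqueue(24): queue = [38, 20, 69, 72, 71, 79, 24]

Answer: 38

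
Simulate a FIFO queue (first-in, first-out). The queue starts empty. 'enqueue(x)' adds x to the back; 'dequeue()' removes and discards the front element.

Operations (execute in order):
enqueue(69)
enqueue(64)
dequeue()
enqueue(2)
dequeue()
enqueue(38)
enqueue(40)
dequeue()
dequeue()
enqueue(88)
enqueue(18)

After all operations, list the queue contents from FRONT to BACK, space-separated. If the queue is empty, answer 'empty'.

Answer: 40 88 18

Derivation:
enqueue(69): [69]
enqueue(64): [69, 64]
dequeue(): [64]
enqueue(2): [64, 2]
dequeue(): [2]
enqueue(38): [2, 38]
enqueue(40): [2, 38, 40]
dequeue(): [38, 40]
dequeue(): [40]
enqueue(88): [40, 88]
enqueue(18): [40, 88, 18]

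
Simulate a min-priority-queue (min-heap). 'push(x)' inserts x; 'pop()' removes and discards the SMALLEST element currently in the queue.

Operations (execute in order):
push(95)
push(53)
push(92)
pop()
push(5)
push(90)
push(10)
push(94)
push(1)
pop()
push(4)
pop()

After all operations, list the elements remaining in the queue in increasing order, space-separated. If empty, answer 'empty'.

Answer: 5 10 90 92 94 95

Derivation:
push(95): heap contents = [95]
push(53): heap contents = [53, 95]
push(92): heap contents = [53, 92, 95]
pop() → 53: heap contents = [92, 95]
push(5): heap contents = [5, 92, 95]
push(90): heap contents = [5, 90, 92, 95]
push(10): heap contents = [5, 10, 90, 92, 95]
push(94): heap contents = [5, 10, 90, 92, 94, 95]
push(1): heap contents = [1, 5, 10, 90, 92, 94, 95]
pop() → 1: heap contents = [5, 10, 90, 92, 94, 95]
push(4): heap contents = [4, 5, 10, 90, 92, 94, 95]
pop() → 4: heap contents = [5, 10, 90, 92, 94, 95]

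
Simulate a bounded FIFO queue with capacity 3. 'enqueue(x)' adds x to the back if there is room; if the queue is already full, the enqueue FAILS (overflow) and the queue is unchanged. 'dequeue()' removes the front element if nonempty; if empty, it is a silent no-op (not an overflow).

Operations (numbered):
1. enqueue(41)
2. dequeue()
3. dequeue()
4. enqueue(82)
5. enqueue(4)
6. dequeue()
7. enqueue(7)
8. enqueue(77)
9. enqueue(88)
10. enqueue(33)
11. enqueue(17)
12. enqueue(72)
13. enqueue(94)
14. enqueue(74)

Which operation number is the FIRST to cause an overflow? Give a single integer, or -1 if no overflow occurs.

1. enqueue(41): size=1
2. dequeue(): size=0
3. dequeue(): empty, no-op, size=0
4. enqueue(82): size=1
5. enqueue(4): size=2
6. dequeue(): size=1
7. enqueue(7): size=2
8. enqueue(77): size=3
9. enqueue(88): size=3=cap → OVERFLOW (fail)
10. enqueue(33): size=3=cap → OVERFLOW (fail)
11. enqueue(17): size=3=cap → OVERFLOW (fail)
12. enqueue(72): size=3=cap → OVERFLOW (fail)
13. enqueue(94): size=3=cap → OVERFLOW (fail)
14. enqueue(74): size=3=cap → OVERFLOW (fail)

Answer: 9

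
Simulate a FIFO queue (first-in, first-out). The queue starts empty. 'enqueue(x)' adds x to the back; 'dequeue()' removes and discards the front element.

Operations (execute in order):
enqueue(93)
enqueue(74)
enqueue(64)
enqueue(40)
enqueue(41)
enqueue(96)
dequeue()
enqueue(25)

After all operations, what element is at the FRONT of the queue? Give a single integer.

enqueue(93): queue = [93]
enqueue(74): queue = [93, 74]
enqueue(64): queue = [93, 74, 64]
enqueue(40): queue = [93, 74, 64, 40]
enqueue(41): queue = [93, 74, 64, 40, 41]
enqueue(96): queue = [93, 74, 64, 40, 41, 96]
dequeue(): queue = [74, 64, 40, 41, 96]
enqueue(25): queue = [74, 64, 40, 41, 96, 25]

Answer: 74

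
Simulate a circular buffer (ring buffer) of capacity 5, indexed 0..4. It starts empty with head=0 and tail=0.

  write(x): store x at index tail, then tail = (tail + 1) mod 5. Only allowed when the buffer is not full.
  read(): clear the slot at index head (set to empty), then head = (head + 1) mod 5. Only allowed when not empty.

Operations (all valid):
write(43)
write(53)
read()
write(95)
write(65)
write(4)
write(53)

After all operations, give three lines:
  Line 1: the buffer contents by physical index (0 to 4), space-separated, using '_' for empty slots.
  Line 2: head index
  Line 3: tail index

Answer: 53 53 95 65 4
1
1

Derivation:
write(43): buf=[43 _ _ _ _], head=0, tail=1, size=1
write(53): buf=[43 53 _ _ _], head=0, tail=2, size=2
read(): buf=[_ 53 _ _ _], head=1, tail=2, size=1
write(95): buf=[_ 53 95 _ _], head=1, tail=3, size=2
write(65): buf=[_ 53 95 65 _], head=1, tail=4, size=3
write(4): buf=[_ 53 95 65 4], head=1, tail=0, size=4
write(53): buf=[53 53 95 65 4], head=1, tail=1, size=5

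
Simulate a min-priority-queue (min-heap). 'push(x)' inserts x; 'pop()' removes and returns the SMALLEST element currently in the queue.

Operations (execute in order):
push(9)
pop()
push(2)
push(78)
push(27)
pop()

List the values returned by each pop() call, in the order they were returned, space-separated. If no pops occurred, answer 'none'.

Answer: 9 2

Derivation:
push(9): heap contents = [9]
pop() → 9: heap contents = []
push(2): heap contents = [2]
push(78): heap contents = [2, 78]
push(27): heap contents = [2, 27, 78]
pop() → 2: heap contents = [27, 78]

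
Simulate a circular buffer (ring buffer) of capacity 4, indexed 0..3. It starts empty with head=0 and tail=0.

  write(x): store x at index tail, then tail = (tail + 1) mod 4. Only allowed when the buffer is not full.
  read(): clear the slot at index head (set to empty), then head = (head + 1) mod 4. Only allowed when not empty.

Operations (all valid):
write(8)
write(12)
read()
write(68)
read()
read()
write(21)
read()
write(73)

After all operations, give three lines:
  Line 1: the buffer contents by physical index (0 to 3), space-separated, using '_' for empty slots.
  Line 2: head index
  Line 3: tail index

write(8): buf=[8 _ _ _], head=0, tail=1, size=1
write(12): buf=[8 12 _ _], head=0, tail=2, size=2
read(): buf=[_ 12 _ _], head=1, tail=2, size=1
write(68): buf=[_ 12 68 _], head=1, tail=3, size=2
read(): buf=[_ _ 68 _], head=2, tail=3, size=1
read(): buf=[_ _ _ _], head=3, tail=3, size=0
write(21): buf=[_ _ _ 21], head=3, tail=0, size=1
read(): buf=[_ _ _ _], head=0, tail=0, size=0
write(73): buf=[73 _ _ _], head=0, tail=1, size=1

Answer: 73 _ _ _
0
1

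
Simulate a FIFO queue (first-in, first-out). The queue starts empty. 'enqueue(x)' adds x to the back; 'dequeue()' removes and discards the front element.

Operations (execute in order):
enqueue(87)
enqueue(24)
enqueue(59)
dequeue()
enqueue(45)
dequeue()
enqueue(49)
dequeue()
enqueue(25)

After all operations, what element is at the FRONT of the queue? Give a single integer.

Answer: 45

Derivation:
enqueue(87): queue = [87]
enqueue(24): queue = [87, 24]
enqueue(59): queue = [87, 24, 59]
dequeue(): queue = [24, 59]
enqueue(45): queue = [24, 59, 45]
dequeue(): queue = [59, 45]
enqueue(49): queue = [59, 45, 49]
dequeue(): queue = [45, 49]
enqueue(25): queue = [45, 49, 25]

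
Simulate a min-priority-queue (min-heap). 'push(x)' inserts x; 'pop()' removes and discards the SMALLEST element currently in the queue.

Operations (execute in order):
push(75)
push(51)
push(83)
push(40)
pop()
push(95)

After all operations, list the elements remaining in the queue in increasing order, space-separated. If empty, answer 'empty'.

push(75): heap contents = [75]
push(51): heap contents = [51, 75]
push(83): heap contents = [51, 75, 83]
push(40): heap contents = [40, 51, 75, 83]
pop() → 40: heap contents = [51, 75, 83]
push(95): heap contents = [51, 75, 83, 95]

Answer: 51 75 83 95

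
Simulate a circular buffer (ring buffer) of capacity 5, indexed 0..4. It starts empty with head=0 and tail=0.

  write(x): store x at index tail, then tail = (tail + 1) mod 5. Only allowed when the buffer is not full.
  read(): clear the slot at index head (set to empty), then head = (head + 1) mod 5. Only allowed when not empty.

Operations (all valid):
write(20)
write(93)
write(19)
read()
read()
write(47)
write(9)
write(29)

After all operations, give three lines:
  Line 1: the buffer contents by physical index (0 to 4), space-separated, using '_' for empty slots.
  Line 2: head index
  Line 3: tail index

Answer: 29 _ 19 47 9
2
1

Derivation:
write(20): buf=[20 _ _ _ _], head=0, tail=1, size=1
write(93): buf=[20 93 _ _ _], head=0, tail=2, size=2
write(19): buf=[20 93 19 _ _], head=0, tail=3, size=3
read(): buf=[_ 93 19 _ _], head=1, tail=3, size=2
read(): buf=[_ _ 19 _ _], head=2, tail=3, size=1
write(47): buf=[_ _ 19 47 _], head=2, tail=4, size=2
write(9): buf=[_ _ 19 47 9], head=2, tail=0, size=3
write(29): buf=[29 _ 19 47 9], head=2, tail=1, size=4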